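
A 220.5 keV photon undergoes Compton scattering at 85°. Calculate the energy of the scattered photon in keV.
158.1893 keV

First convert energy to wavelength:
λ = hc/E, with hc ≈ 1239.842 keV·pm (i.e. 1239.842 eV·nm)

For E = 220.5 keV = 220500 eV:
λ = 1239.842 keV·pm / 220.5 keV
λ = 5.6229 pm

Calculate the Compton shift:
Δλ = λ_C(1 - cos(85°)) = 2.4263 × 0.9128
Δλ = 2.2148 pm

Final wavelength:
λ' = 5.6229 + 2.2148 = 7.8377 pm

Final energy:
E' = hc/λ' = 1239.842 / 7.8377 = 158.1893 keV

(Intermediate values are shown rounded; full precision is carried through to the final answer.)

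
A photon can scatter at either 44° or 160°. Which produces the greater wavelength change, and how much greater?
160° produces the larger shift by a factor of 6.911

Calculate both shifts using Δλ = λ_C(1 - cos θ):

For θ₁ = 44°:
Δλ₁ = 2.4263 × (1 - cos(44°))
Δλ₁ = 2.4263 × 0.2807
Δλ₁ = 0.6810 pm

For θ₂ = 160°:
Δλ₂ = 2.4263 × (1 - cos(160°))
Δλ₂ = 2.4263 × 1.9397
Δλ₂ = 4.7063 pm

The 160° angle produces the larger shift.
Ratio: 4.7063/0.6810 = 6.911

(Intermediate values are shown rounded; full precision is carried through to the final answer.)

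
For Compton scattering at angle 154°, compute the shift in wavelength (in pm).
4.6071 pm

Using the Compton scattering formula:
Δλ = λ_C(1 - cos θ)

where λ_C = h/(m_e·c) ≈ 2.4263 pm is the Compton wavelength of an electron.

For θ = 154°:
cos(154°) = -0.8988
1 - cos(154°) = 1.8988

Δλ = 2.4263 × 1.8988
Δλ = 4.6071 pm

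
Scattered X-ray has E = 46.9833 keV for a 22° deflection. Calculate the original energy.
47.3000 keV

Convert final energy to wavelength (hc ≈ 1239.842 keV·pm):
λ' = hc/E' = 1239.842 / 46.9833 = 26.3890 pm

Calculate the Compton shift:
Δλ = λ_C(1 - cos(22°))
Δλ = 2.4263 × (1 - cos(22°))
Δλ = 0.1767 pm

Initial wavelength:
λ = λ' - Δλ = 26.3890 - 0.1767 = 26.2123 pm

Initial energy:
E = hc/λ = 1239.842 / 26.2123 = 47.3000 keV

(Intermediate values are shown rounded; full precision is carried through to the final answer.)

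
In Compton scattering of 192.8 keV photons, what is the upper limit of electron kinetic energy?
82.9174 keV

Maximum energy transfer occurs at θ = 180° (backscattering).

Initial photon: E₀ = 192.8 keV → λ₀ = 6.4307 pm

Maximum Compton shift (at 180°):
Δλ_max = 2λ_C = 2 × 2.4263 = 4.8526 pm

Final wavelength:
λ' = 6.4307 + 4.8526 = 11.2833 pm

Minimum photon energy (maximum energy to electron):
E'_min = hc/λ' = 109.8826 keV

Maximum electron kinetic energy:
K_max = E₀ - E'_min = 192.8000 - 109.8826 = 82.9174 keV

(Intermediate values are shown rounded; full precision is carried through to the final answer.)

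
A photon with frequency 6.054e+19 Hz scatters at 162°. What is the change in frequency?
2.959e+19 Hz (decrease)

Convert frequency to wavelength (c = 299792458 m/s):
λ₀ = c/f₀ = 299792458/6.054e+19 = 4.9519732e-12 m = 4.9520 pm

Calculate Compton shift:
Δλ = λ_C(1 - cos(162°)) = 4.7339 pm

Final wavelength:
λ' = λ₀ + Δλ = 4.9520 + 4.7339 = 9.6858 pm

Final frequency:
f' = c/λ' = 299792458/9.6858416e-12 = 3.0951617e+19 Hz

Frequency shift (decrease):
Δf = f₀ - f' = 6.054e+19 - 3.0951617e+19 = 2.959e+19 Hz

(Intermediate values are shown rounded; full precision is carried through to the final answer.)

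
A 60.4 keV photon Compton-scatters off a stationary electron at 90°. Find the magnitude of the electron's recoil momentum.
4.3305e-23 kg·m/s

The electron is initially at rest, so by conservation of momentum:
p⃗_e = p⃗₀ − p⃗'  (incident photon momentum minus scattered photon momentum)

Photon momentum magnitudes (p = h/λ = E/c):
λ₀ = hc/E₀ = 20.5272 pm → p₀ = h/λ₀ = 3.2279e-23 kg·m/s
Δλ = λ_C(1 − cos 90°) = 2.4263 pm
λ' = 22.9535 pm → p' = h/λ' = 2.8867e-23 kg·m/s

The scattered photon makes angle θ = 90° with the incident direction, so by the law of cosines:
|p⃗_e|² = p₀² + p'² − 2p₀p'cos θ
|p⃗_e|² = (3.2279e-23)² + (2.8867e-23)² − 2·3.2279e-23·2.8867e-23·cos(90°)
|p⃗_e| = 4.3305e-23 kg·m/s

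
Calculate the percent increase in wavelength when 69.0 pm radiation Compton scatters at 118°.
5.1672%

Calculate the Compton shift:
Δλ = λ_C(1 - cos(118°))
Δλ = 2.4263 × (1 - cos(118°))
Δλ = 2.4263 × 1.4695
Δλ = 3.5654 pm

Percentage change:
(Δλ/λ₀) × 100 = (3.5654/69.0) × 100
= 5.1672%

(Intermediate values are shown rounded; full precision is carried through to the final answer.)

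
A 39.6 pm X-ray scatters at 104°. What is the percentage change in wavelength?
7.6093%

Calculate the Compton shift:
Δλ = λ_C(1 - cos(104°))
Δλ = 2.4263 × (1 - cos(104°))
Δλ = 2.4263 × 1.2419
Δλ = 3.0133 pm

Percentage change:
(Δλ/λ₀) × 100 = (3.0133/39.6) × 100
= 7.6093%

(Intermediate values are shown rounded; full precision is carried through to the final answer.)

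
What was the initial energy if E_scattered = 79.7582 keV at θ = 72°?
89.4001 keV

Convert final energy to wavelength (hc ≈ 1239.842 keV·pm):
λ' = hc/E' = 1239.842 / 79.7582 = 15.5450 pm

Calculate the Compton shift:
Δλ = λ_C(1 - cos(72°))
Δλ = 2.4263 × (1 - cos(72°))
Δλ = 1.6765 pm

Initial wavelength:
λ = λ' - Δλ = 15.5450 - 1.6765 = 13.8685 pm

Initial energy:
E = hc/λ = 1239.842 / 13.8685 = 89.4001 keV

(Intermediate values are shown rounded; full precision is carried through to the final answer.)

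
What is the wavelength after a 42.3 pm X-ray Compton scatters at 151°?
46.8484 pm

Using the Compton scattering formula:
λ' = λ + Δλ = λ + λ_C(1 - cos θ)

Given:
- Initial wavelength λ = 42.3 pm
- Scattering angle θ = 151°
- Compton wavelength λ_C ≈ 2.4263 pm

Calculate the shift:
Δλ = 2.4263 × (1 - cos(151°))
Δλ = 2.4263 × 1.8746
Δλ = 4.5484 pm

Final wavelength:
λ' = 42.3 + 4.5484 = 46.8484 pm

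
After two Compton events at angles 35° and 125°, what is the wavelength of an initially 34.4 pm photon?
38.6568 pm

Apply Compton shift twice:

First scattering at θ₁ = 35°:
Δλ₁ = λ_C(1 - cos(35°))
Δλ₁ = 2.4263 × 0.1808
Δλ₁ = 0.4388 pm

After first scattering:
λ₁ = 34.4 + 0.4388 = 34.8388 pm

Second scattering at θ₂ = 125°:
Δλ₂ = λ_C(1 - cos(125°))
Δλ₂ = 2.4263 × 1.5736
Δλ₂ = 3.8180 pm

Final wavelength:
λ₂ = 34.8388 + 3.8180 = 38.6568 pm

Total shift: Δλ_total = 0.4388 + 3.8180 = 4.2568 pm

(Intermediate values are shown rounded; full precision is carried through to the final answer.)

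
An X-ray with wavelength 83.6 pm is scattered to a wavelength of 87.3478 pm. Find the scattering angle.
123.00°

First find the wavelength shift:
Δλ = λ' - λ = 87.3478 - 83.6 = 3.7478 pm

Using Δλ = λ_C(1 - cos θ), with λ_C = h/(m_e·c) ≈ 2.42631024 pm:
cos θ = 1 - Δλ/λ_C
cos θ = 1 - 3.7478/2.42631024
cos θ = -0.544650

θ = arccos(-0.544650)
θ = 123.00°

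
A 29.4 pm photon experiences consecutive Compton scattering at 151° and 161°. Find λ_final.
38.6688 pm

Apply Compton shift twice:

First scattering at θ₁ = 151°:
Δλ₁ = λ_C(1 - cos(151°))
Δλ₁ = 2.4263 × 1.8746
Δλ₁ = 4.5484 pm

After first scattering:
λ₁ = 29.4 + 4.5484 = 33.9484 pm

Second scattering at θ₂ = 161°:
Δλ₂ = λ_C(1 - cos(161°))
Δλ₂ = 2.4263 × 1.9455
Δλ₂ = 4.7204 pm

Final wavelength:
λ₂ = 33.9484 + 4.7204 = 38.6688 pm

Total shift: Δλ_total = 4.5484 + 4.7204 = 9.2688 pm

(Intermediate values are shown rounded; full precision is carried through to the final answer.)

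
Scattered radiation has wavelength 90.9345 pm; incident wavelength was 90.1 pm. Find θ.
49.00°

First find the wavelength shift:
Δλ = λ' - λ = 90.9345 - 90.1 = 0.8345 pm

Using Δλ = λ_C(1 - cos θ), with λ_C = h/(m_e·c) ≈ 2.42631024 pm:
cos θ = 1 - Δλ/λ_C
cos θ = 1 - 0.8345/2.42631024
cos θ = 0.656062

θ = arccos(0.656062)
θ = 49.00°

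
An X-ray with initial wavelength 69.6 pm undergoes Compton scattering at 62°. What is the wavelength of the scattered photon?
70.8872 pm

Using the Compton scattering formula:
λ' = λ + Δλ = λ + λ_C(1 - cos θ)

Given:
- Initial wavelength λ = 69.6 pm
- Scattering angle θ = 62°
- Compton wavelength λ_C ≈ 2.4263 pm

Calculate the shift:
Δλ = 2.4263 × (1 - cos(62°))
Δλ = 2.4263 × 0.5305
Δλ = 1.2872 pm

Final wavelength:
λ' = 69.6 + 1.2872 = 70.8872 pm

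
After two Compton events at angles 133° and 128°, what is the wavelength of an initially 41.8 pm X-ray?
49.8011 pm

Apply Compton shift twice:

First scattering at θ₁ = 133°:
Δλ₁ = λ_C(1 - cos(133°))
Δλ₁ = 2.4263 × 1.6820
Δλ₁ = 4.0810 pm

After first scattering:
λ₁ = 41.8 + 4.0810 = 45.8810 pm

Second scattering at θ₂ = 128°:
Δλ₂ = λ_C(1 - cos(128°))
Δλ₂ = 2.4263 × 1.6157
Δλ₂ = 3.9201 pm

Final wavelength:
λ₂ = 45.8810 + 3.9201 = 49.8011 pm

Total shift: Δλ_total = 4.0810 + 3.9201 = 8.0011 pm

(Intermediate values are shown rounded; full precision is carried through to the final answer.)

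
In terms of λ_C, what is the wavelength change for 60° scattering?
0.5000 λ_C

The Compton shift formula is:
Δλ = λ_C(1 - cos θ)

Dividing both sides by λ_C:
Δλ/λ_C = 1 - cos θ

For θ = 60°:
Δλ/λ_C = 1 - cos(60°)
Δλ/λ_C = 1 - 0.5000
Δλ/λ_C = 0.5000

This means the shift is 0.5000 × λ_C = 1.2132 pm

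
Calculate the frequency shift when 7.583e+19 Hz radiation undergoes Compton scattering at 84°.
2.689e+19 Hz (decrease)

Convert frequency to wavelength (c = 299792458 m/s):
λ₀ = c/f₀ = 299792458/7.583e+19 = 3.9534809e-12 m = 3.9535 pm

Calculate Compton shift:
Δλ = λ_C(1 - cos(84°)) = 2.1727 pm

Final wavelength:
λ' = λ₀ + Δλ = 3.9535 + 2.1727 = 6.1262 pm

Final frequency:
f' = c/λ' = 299792458/6.1261727e-12 = 4.8936338e+19 Hz

Frequency shift (decrease):
Δf = f₀ - f' = 7.583e+19 - 4.8936338e+19 = 2.689e+19 Hz

(Intermediate values are shown rounded; full precision is carried through to the final answer.)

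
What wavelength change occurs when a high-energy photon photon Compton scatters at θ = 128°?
3.9201 pm

Using the Compton scattering formula:
Δλ = λ_C(1 - cos θ)

where λ_C = h/(m_e·c) ≈ 2.4263 pm is the Compton wavelength of an electron.

For θ = 128°:
cos(128°) = -0.6157
1 - cos(128°) = 1.6157

Δλ = 2.4263 × 1.6157
Δλ = 3.9201 pm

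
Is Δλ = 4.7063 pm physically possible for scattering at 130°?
No, inconsistent

Calculate the expected shift for θ = 130°:

Δλ_expected = λ_C(1 - cos(130°))
Δλ_expected = 2.4263 × (1 - cos(130°))
Δλ_expected = 2.4263 × 1.6428
Δλ_expected = 3.9859 pm

Given shift: 4.7063 pm
Expected shift: 3.9859 pm
Difference: 0.7204 pm

The values do not match. The given shift corresponds to θ ≈ 160.0°, not 130°.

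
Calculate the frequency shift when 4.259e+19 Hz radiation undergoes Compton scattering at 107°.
1.313e+19 Hz (decrease)

Convert frequency to wavelength (c = 299792458 m/s):
λ₀ = c/f₀ = 299792458/4.259e+19 = 7.0390340e-12 m = 7.0390 pm

Calculate Compton shift:
Δλ = λ_C(1 - cos(107°)) = 3.1357 pm

Final wavelength:
λ' = λ₀ + Δλ = 7.0390 + 3.1357 = 10.1747 pm

Final frequency:
f' = c/λ' = 299792458/1.0174729e-11 = 2.9464418e+19 Hz

Frequency shift (decrease):
Δf = f₀ - f' = 4.259e+19 - 2.9464418e+19 = 1.313e+19 Hz

(Intermediate values are shown rounded; full precision is carried through to the final answer.)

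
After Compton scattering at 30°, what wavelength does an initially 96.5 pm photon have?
96.8251 pm

Using the Compton formula: λ' = λ + λ_C(1 − cos θ)

For θ = 30°, cos θ = √3/2 (exact) ≈ 0.8660, so:
1 − cos 30° = 1 − (√3/2) ≈ 0.1340

Δλ = λ_C × 0.1340 = 2.4263 × 0.1340 = 0.3251 pm

λ' = 96.5 + 0.3251 = 96.8251 pm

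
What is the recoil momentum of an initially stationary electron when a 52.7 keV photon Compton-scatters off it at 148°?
4.9828e-23 kg·m/s

The electron is initially at rest, so by conservation of momentum:
p⃗_e = p⃗₀ − p⃗'  (incident photon momentum minus scattered photon momentum)

Photon momentum magnitudes (p = h/λ = E/c):
λ₀ = hc/E₀ = 23.5264 pm → p₀ = h/λ₀ = 2.8164e-23 kg·m/s
Δλ = λ_C(1 − cos 148°) = 4.4839 pm
λ' = 28.0104 pm → p' = h/λ' = 2.3656e-23 kg·m/s

The scattered photon makes angle θ = 148° with the incident direction, so by the law of cosines:
|p⃗_e|² = p₀² + p'² − 2p₀p'cos θ
|p⃗_e|² = (2.8164e-23)² + (2.3656e-23)² − 2·2.8164e-23·2.3656e-23·cos(148°)
|p⃗_e| = 4.9828e-23 kg·m/s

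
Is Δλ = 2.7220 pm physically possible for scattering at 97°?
Yes, consistent

Calculate the expected shift for θ = 97°:

Δλ_expected = λ_C(1 - cos(97°))
Δλ_expected = 2.4263 × (1 - cos(97°))
Δλ_expected = 2.4263 × 1.1219
Δλ_expected = 2.7220 pm

Given shift: 2.7220 pm
Expected shift: 2.7220 pm
Difference: 0.0000 pm

The values match. This is consistent with Compton scattering at the stated angle.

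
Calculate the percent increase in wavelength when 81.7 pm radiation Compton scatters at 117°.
4.3180%

Calculate the Compton shift:
Δλ = λ_C(1 - cos(117°))
Δλ = 2.4263 × (1 - cos(117°))
Δλ = 2.4263 × 1.4540
Δλ = 3.5278 pm

Percentage change:
(Δλ/λ₀) × 100 = (3.5278/81.7) × 100
= 4.3180%

(Intermediate values are shown rounded; full precision is carried through to the final answer.)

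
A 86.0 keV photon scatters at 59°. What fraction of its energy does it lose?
0.0755 (or 7.55%)

Calculate initial and final photon energies:

Initial: E₀ = 86.0 keV → λ₀ = 14.4168 pm
Compton shift: Δλ = 1.1767 pm
Final wavelength: λ' = 15.5934 pm
Final energy: E' = 79.5105 keV

Fractional energy loss:
(E₀ - E')/E₀ = (86.0000 - 79.5105)/86.0000
= 6.4895/86.0000
= 0.0755
= 7.55%

(Intermediate values are shown rounded; full precision is carried through to the final answer.)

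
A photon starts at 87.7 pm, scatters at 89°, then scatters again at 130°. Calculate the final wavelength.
94.0699 pm

Apply Compton shift twice:

First scattering at θ₁ = 89°:
Δλ₁ = λ_C(1 - cos(89°))
Δλ₁ = 2.4263 × 0.9825
Δλ₁ = 2.3840 pm

After first scattering:
λ₁ = 87.7 + 2.3840 = 90.0840 pm

Second scattering at θ₂ = 130°:
Δλ₂ = λ_C(1 - cos(130°))
Δλ₂ = 2.4263 × 1.6428
Δλ₂ = 3.9859 pm

Final wavelength:
λ₂ = 90.0840 + 3.9859 = 94.0699 pm

Total shift: Δλ_total = 2.3840 + 3.9859 = 6.3699 pm

(Intermediate values are shown rounded; full precision is carried through to the final answer.)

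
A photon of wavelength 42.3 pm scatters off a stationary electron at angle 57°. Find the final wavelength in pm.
43.4048 pm

Using the Compton scattering formula:
λ' = λ + Δλ = λ + λ_C(1 - cos θ)

Given:
- Initial wavelength λ = 42.3 pm
- Scattering angle θ = 57°
- Compton wavelength λ_C ≈ 2.4263 pm

Calculate the shift:
Δλ = 2.4263 × (1 - cos(57°))
Δλ = 2.4263 × 0.4554
Δλ = 1.1048 pm

Final wavelength:
λ' = 42.3 + 1.1048 = 43.4048 pm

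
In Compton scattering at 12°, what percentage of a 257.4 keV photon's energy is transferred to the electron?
0.0109 (or 1.09%)

Calculate initial and final photon energies:

Initial: E₀ = 257.4 keV → λ₀ = 4.8168 pm
Compton shift: Δλ = 0.0530 pm
Final wavelength: λ' = 4.8698 pm
Final energy: E' = 254.5975 keV

Fractional energy loss:
(E₀ - E')/E₀ = (257.4000 - 254.5975)/257.4000
= 2.8025/257.4000
= 0.0109
= 1.09%

(Intermediate values are shown rounded; full precision is carried through to the final answer.)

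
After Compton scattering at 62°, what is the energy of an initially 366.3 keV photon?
265.3772 keV

First convert energy to wavelength:
λ = hc/E, with hc ≈ 1239.842 keV·pm (i.e. 1239.842 eV·nm)

For E = 366.3 keV = 366300 eV:
λ = 1239.842 keV·pm / 366.3 keV
λ = 3.3848 pm

Calculate the Compton shift:
Δλ = λ_C(1 - cos(62°)) = 2.4263 × 0.5305
Δλ = 1.2872 pm

Final wavelength:
λ' = 3.3848 + 1.2872 = 4.6720 pm

Final energy:
E' = hc/λ' = 1239.842 / 4.6720 = 265.3772 keV

(Intermediate values are shown rounded; full precision is carried through to the final answer.)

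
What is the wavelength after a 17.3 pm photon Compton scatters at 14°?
17.3721 pm

Using the Compton scattering formula:
λ' = λ + Δλ = λ + λ_C(1 - cos θ)

Given:
- Initial wavelength λ = 17.3 pm
- Scattering angle θ = 14°
- Compton wavelength λ_C ≈ 2.4263 pm

Calculate the shift:
Δλ = 2.4263 × (1 - cos(14°))
Δλ = 2.4263 × 0.0297
Δλ = 0.0721 pm

Final wavelength:
λ' = 17.3 + 0.0721 = 17.3721 pm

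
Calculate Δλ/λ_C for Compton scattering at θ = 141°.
1.7771 λ_C

The Compton shift formula is:
Δλ = λ_C(1 - cos θ)

Dividing both sides by λ_C:
Δλ/λ_C = 1 - cos θ

For θ = 141°:
Δλ/λ_C = 1 - cos(141°)
Δλ/λ_C = 1 - -0.7771
Δλ/λ_C = 1.7771

This means the shift is 1.7771 × λ_C = 4.3119 pm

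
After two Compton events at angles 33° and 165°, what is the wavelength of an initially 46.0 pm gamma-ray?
51.1614 pm

Apply Compton shift twice:

First scattering at θ₁ = 33°:
Δλ₁ = λ_C(1 - cos(33°))
Δλ₁ = 2.4263 × 0.1613
Δλ₁ = 0.3914 pm

After first scattering:
λ₁ = 46.0 + 0.3914 = 46.3914 pm

Second scattering at θ₂ = 165°:
Δλ₂ = λ_C(1 - cos(165°))
Δλ₂ = 2.4263 × 1.9659
Δλ₂ = 4.7699 pm

Final wavelength:
λ₂ = 46.3914 + 4.7699 = 51.1614 pm

Total shift: Δλ_total = 0.3914 + 4.7699 = 5.1614 pm

(Intermediate values are shown rounded; full precision is carried through to the final answer.)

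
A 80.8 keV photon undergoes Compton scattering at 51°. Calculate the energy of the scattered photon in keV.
76.3263 keV

First convert energy to wavelength:
λ = hc/E, with hc ≈ 1239.842 keV·pm (i.e. 1239.842 eV·nm)

For E = 80.8 keV = 80800 eV:
λ = 1239.842 keV·pm / 80.8 keV
λ = 15.3446 pm

Calculate the Compton shift:
Δλ = λ_C(1 - cos(51°)) = 2.4263 × 0.3707
Δλ = 0.8994 pm

Final wavelength:
λ' = 15.3446 + 0.8994 = 16.2440 pm

Final energy:
E' = hc/λ' = 1239.842 / 16.2440 = 76.3263 keV

(Intermediate values are shown rounded; full precision is carried through to the final answer.)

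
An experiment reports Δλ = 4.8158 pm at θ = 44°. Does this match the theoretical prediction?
No, inconsistent

Calculate the expected shift for θ = 44°:

Δλ_expected = λ_C(1 - cos(44°))
Δλ_expected = 2.4263 × (1 - cos(44°))
Δλ_expected = 2.4263 × 0.2807
Δλ_expected = 0.6810 pm

Given shift: 4.8158 pm
Expected shift: 0.6810 pm
Difference: 4.1348 pm

The values do not match. The given shift corresponds to θ ≈ 170.0°, not 44°.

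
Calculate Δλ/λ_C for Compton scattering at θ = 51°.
0.3707 λ_C

The Compton shift formula is:
Δλ = λ_C(1 - cos θ)

Dividing both sides by λ_C:
Δλ/λ_C = 1 - cos θ

For θ = 51°:
Δλ/λ_C = 1 - cos(51°)
Δλ/λ_C = 1 - 0.6293
Δλ/λ_C = 0.3707

This means the shift is 0.3707 × λ_C = 0.8994 pm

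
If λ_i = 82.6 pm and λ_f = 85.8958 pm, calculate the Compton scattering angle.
111.00°

First find the wavelength shift:
Δλ = λ' - λ = 85.8958 - 82.6 = 3.2958 pm

Using Δλ = λ_C(1 - cos θ), with λ_C = h/(m_e·c) ≈ 2.42631024 pm:
cos θ = 1 - Δλ/λ_C
cos θ = 1 - 3.2958/2.42631024
cos θ = -0.358359

θ = arccos(-0.358359)
θ = 111.00°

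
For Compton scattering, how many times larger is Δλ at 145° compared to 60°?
145° produces the larger shift by a factor of 3.638

Calculate both shifts using Δλ = λ_C(1 - cos θ):

For θ₁ = 60°:
Δλ₁ = 2.4263 × (1 - cos(60°))
Δλ₁ = 2.4263 × 0.5000
Δλ₁ = 1.2132 pm

For θ₂ = 145°:
Δλ₂ = 2.4263 × (1 - cos(145°))
Δλ₂ = 2.4263 × 1.8192
Δλ₂ = 4.4138 pm

The 145° angle produces the larger shift.
Ratio: 4.4138/1.2132 = 3.638

(Intermediate values are shown rounded; full precision is carried through to the final answer.)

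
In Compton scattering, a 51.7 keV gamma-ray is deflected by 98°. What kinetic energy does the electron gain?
5.3429 keV

By energy conservation: K_e = E_initial - E_final

First find the scattered photon energy:
Initial wavelength: λ = hc/E = 23.9815 pm
Compton shift: Δλ = λ_C(1 - cos(98°)) = 2.7640 pm
Final wavelength: λ' = 23.9815 + 2.7640 = 26.7455 pm
Final photon energy: E' = hc/λ' = 46.3571 keV

Electron kinetic energy:
K_e = E - E' = 51.7000 - 46.3571 = 5.3429 keV

(Intermediate values are shown rounded; full precision is carried through to the final answer.)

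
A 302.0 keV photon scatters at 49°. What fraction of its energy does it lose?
0.1689 (or 16.89%)

Calculate initial and final photon energies:

Initial: E₀ = 302.0 keV → λ₀ = 4.1054 pm
Compton shift: Δλ = 0.8345 pm
Final wavelength: λ' = 4.9399 pm
Final energy: E' = 250.9830 keV

Fractional energy loss:
(E₀ - E')/E₀ = (302.0000 - 250.9830)/302.0000
= 51.0170/302.0000
= 0.1689
= 16.89%

(Intermediate values are shown rounded; full precision is carried through to the final answer.)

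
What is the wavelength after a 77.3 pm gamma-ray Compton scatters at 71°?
78.9364 pm

Using the Compton scattering formula:
λ' = λ + Δλ = λ + λ_C(1 - cos θ)

Given:
- Initial wavelength λ = 77.3 pm
- Scattering angle θ = 71°
- Compton wavelength λ_C ≈ 2.4263 pm

Calculate the shift:
Δλ = 2.4263 × (1 - cos(71°))
Δλ = 2.4263 × 0.6744
Δλ = 1.6364 pm

Final wavelength:
λ' = 77.3 + 1.6364 = 78.9364 pm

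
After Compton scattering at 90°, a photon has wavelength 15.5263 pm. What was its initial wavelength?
13.1000 pm

From λ' = λ + Δλ, we have λ = λ' - Δλ

First calculate the Compton shift:
Δλ = λ_C(1 - cos θ)
Δλ = 2.4263 × (1 - cos(90°))
Δλ = 2.4263 × 1.0000
Δλ = 2.4263 pm

Initial wavelength:
λ = λ' - Δλ
λ = 15.5263 - 2.4263
λ = 13.1000 pm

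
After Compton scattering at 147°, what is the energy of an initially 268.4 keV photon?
136.5380 keV

First convert energy to wavelength:
λ = hc/E, with hc ≈ 1239.842 keV·pm (i.e. 1239.842 eV·nm)

For E = 268.4 keV = 268400 eV:
λ = 1239.842 keV·pm / 268.4 keV
λ = 4.6194 pm

Calculate the Compton shift:
Δλ = λ_C(1 - cos(147°)) = 2.4263 × 1.8387
Δλ = 4.4612 pm

Final wavelength:
λ' = 4.6194 + 4.4612 = 9.0806 pm

Final energy:
E' = hc/λ' = 1239.842 / 9.0806 = 136.5380 keV

(Intermediate values are shown rounded; full precision is carried through to the final answer.)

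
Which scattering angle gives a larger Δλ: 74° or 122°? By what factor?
122° produces the larger shift by a factor of 2.112

Calculate both shifts using Δλ = λ_C(1 - cos θ):

For θ₁ = 74°:
Δλ₁ = 2.4263 × (1 - cos(74°))
Δλ₁ = 2.4263 × 0.7244
Δλ₁ = 1.7575 pm

For θ₂ = 122°:
Δλ₂ = 2.4263 × (1 - cos(122°))
Δλ₂ = 2.4263 × 1.5299
Δλ₂ = 3.7121 pm

The 122° angle produces the larger shift.
Ratio: 3.7121/1.7575 = 2.112

(Intermediate values are shown rounded; full precision is carried through to the final answer.)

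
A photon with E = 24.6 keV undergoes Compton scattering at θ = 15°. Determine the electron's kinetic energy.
0.0403 keV

By energy conservation: K_e = E_initial - E_final

First find the scattered photon energy:
Initial wavelength: λ = hc/E = 50.4001 pm
Compton shift: Δλ = λ_C(1 - cos(15°)) = 0.0827 pm
Final wavelength: λ' = 50.4001 + 0.0827 = 50.4828 pm
Final photon energy: E' = hc/λ' = 24.5597 keV

Electron kinetic energy:
K_e = E - E' = 24.6000 - 24.5597 = 0.0403 keV

(Intermediate values are shown rounded; full precision is carried through to the final answer.)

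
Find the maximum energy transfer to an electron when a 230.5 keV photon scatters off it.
109.3216 keV

Maximum energy transfer occurs at θ = 180° (backscattering).

Initial photon: E₀ = 230.5 keV → λ₀ = 5.3789 pm

Maximum Compton shift (at 180°):
Δλ_max = 2λ_C = 2 × 2.4263 = 4.8526 pm

Final wavelength:
λ' = 5.3789 + 4.8526 = 10.2315 pm

Minimum photon energy (maximum energy to electron):
E'_min = hc/λ' = 121.1784 keV

Maximum electron kinetic energy:
K_max = E₀ - E'_min = 230.5000 - 121.1784 = 109.3216 keV

(Intermediate values are shown rounded; full precision is carried through to the final answer.)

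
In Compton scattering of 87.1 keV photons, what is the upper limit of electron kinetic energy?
22.1437 keV

Maximum energy transfer occurs at θ = 180° (backscattering).

Initial photon: E₀ = 87.1 keV → λ₀ = 14.2347 pm

Maximum Compton shift (at 180°):
Δλ_max = 2λ_C = 2 × 2.4263 = 4.8526 pm

Final wavelength:
λ' = 14.2347 + 4.8526 = 19.0873 pm

Minimum photon energy (maximum energy to electron):
E'_min = hc/λ' = 64.9563 keV

Maximum electron kinetic energy:
K_max = E₀ - E'_min = 87.1000 - 64.9563 = 22.1437 keV

(Intermediate values are shown rounded; full precision is carried through to the final answer.)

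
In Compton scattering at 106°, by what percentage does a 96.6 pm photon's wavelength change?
3.2040%

Calculate the Compton shift:
Δλ = λ_C(1 - cos(106°))
Δλ = 2.4263 × (1 - cos(106°))
Δλ = 2.4263 × 1.2756
Δλ = 3.0951 pm

Percentage change:
(Δλ/λ₀) × 100 = (3.0951/96.6) × 100
= 3.2040%

(Intermediate values are shown rounded; full precision is carried through to the final answer.)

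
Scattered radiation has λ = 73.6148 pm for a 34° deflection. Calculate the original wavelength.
73.2000 pm

From λ' = λ + Δλ, we have λ = λ' - Δλ

First calculate the Compton shift:
Δλ = λ_C(1 - cos θ)
Δλ = 2.4263 × (1 - cos(34°))
Δλ = 2.4263 × 0.1710
Δλ = 0.4148 pm

Initial wavelength:
λ = λ' - Δλ
λ = 73.6148 - 0.4148
λ = 73.2000 pm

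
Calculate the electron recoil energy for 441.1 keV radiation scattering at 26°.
35.4394 keV

By energy conservation: K_e = E_initial - E_final

First find the scattered photon energy:
Initial wavelength: λ = hc/E = 2.8108 pm
Compton shift: Δλ = λ_C(1 - cos(26°)) = 0.2456 pm
Final wavelength: λ' = 2.8108 + 0.2456 = 3.0564 pm
Final photon energy: E' = hc/λ' = 405.6606 keV

Electron kinetic energy:
K_e = E - E' = 441.1000 - 405.6606 = 35.4394 keV

(Intermediate values are shown rounded; full precision is carried through to the final answer.)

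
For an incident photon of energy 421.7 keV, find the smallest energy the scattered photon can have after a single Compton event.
159.1025 keV (at θ = 180°)

The scattered photon has minimum energy when its wavelength is maximum, i.e., when the Compton shift Δλ = λ_C(1 − cos θ) is maximum. This occurs at θ = 180° (backscattering), giving Δλ_max = 2λ_C = 4.8526 pm.

Initial wavelength: λ₀ = hc/E₀ = 2.9401 pm
Maximum final wavelength: λ'_max = λ₀ + 2λ_C = 2.9401 + 4.8526 = 7.7927 pm
Minimum final energy: E'_min = hc/λ'_max = 159.1025 keV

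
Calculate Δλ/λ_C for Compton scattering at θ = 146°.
1.8290 λ_C

The Compton shift formula is:
Δλ = λ_C(1 - cos θ)

Dividing both sides by λ_C:
Δλ/λ_C = 1 - cos θ

For θ = 146°:
Δλ/λ_C = 1 - cos(146°)
Δλ/λ_C = 1 - -0.8290
Δλ/λ_C = 1.8290

This means the shift is 1.8290 × λ_C = 4.4378 pm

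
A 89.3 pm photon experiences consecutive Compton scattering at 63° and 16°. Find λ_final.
90.7188 pm

Apply Compton shift twice:

First scattering at θ₁ = 63°:
Δλ₁ = λ_C(1 - cos(63°))
Δλ₁ = 2.4263 × 0.5460
Δλ₁ = 1.3248 pm

After first scattering:
λ₁ = 89.3 + 1.3248 = 90.6248 pm

Second scattering at θ₂ = 16°:
Δλ₂ = λ_C(1 - cos(16°))
Δλ₂ = 2.4263 × 0.0387
Δλ₂ = 0.0940 pm

Final wavelength:
λ₂ = 90.6248 + 0.0940 = 90.7188 pm

Total shift: Δλ_total = 1.3248 + 0.0940 = 1.4188 pm

(Intermediate values are shown rounded; full precision is carried through to the final answer.)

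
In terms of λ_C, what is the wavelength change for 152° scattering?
1.8829 λ_C

The Compton shift formula is:
Δλ = λ_C(1 - cos θ)

Dividing both sides by λ_C:
Δλ/λ_C = 1 - cos θ

For θ = 152°:
Δλ/λ_C = 1 - cos(152°)
Δλ/λ_C = 1 - -0.8829
Δλ/λ_C = 1.8829

This means the shift is 1.8829 × λ_C = 4.5686 pm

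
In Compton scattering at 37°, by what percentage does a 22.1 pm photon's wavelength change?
2.2107%

Calculate the Compton shift:
Δλ = λ_C(1 - cos(37°))
Δλ = 2.4263 × (1 - cos(37°))
Δλ = 2.4263 × 0.2014
Δλ = 0.4886 pm

Percentage change:
(Δλ/λ₀) × 100 = (0.4886/22.1) × 100
= 2.2107%

(Intermediate values are shown rounded; full precision is carried through to the final answer.)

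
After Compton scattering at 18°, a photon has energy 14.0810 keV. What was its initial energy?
14.1000 keV

Convert final energy to wavelength (hc ≈ 1239.842 keV·pm):
λ' = hc/E' = 1239.842 / 14.0810 = 88.0507 pm

Calculate the Compton shift:
Δλ = λ_C(1 - cos(18°))
Δλ = 2.4263 × (1 - cos(18°))
Δλ = 0.1188 pm

Initial wavelength:
λ = λ' - Δλ = 88.0507 - 0.1188 = 87.9320 pm

Initial energy:
E = hc/λ = 1239.842 / 87.9320 = 14.1000 keV

(Intermediate values are shown rounded; full precision is carried through to the final answer.)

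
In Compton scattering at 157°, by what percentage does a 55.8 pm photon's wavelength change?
8.3508%

Calculate the Compton shift:
Δλ = λ_C(1 - cos(157°))
Δλ = 2.4263 × (1 - cos(157°))
Δλ = 2.4263 × 1.9205
Δλ = 4.6597 pm

Percentage change:
(Δλ/λ₀) × 100 = (4.6597/55.8) × 100
= 8.3508%

(Intermediate values are shown rounded; full precision is carried through to the final answer.)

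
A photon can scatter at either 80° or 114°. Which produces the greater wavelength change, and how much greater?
114° produces the larger shift by a factor of 1.702

Calculate both shifts using Δλ = λ_C(1 - cos θ):

For θ₁ = 80°:
Δλ₁ = 2.4263 × (1 - cos(80°))
Δλ₁ = 2.4263 × 0.8264
Δλ₁ = 2.0050 pm

For θ₂ = 114°:
Δλ₂ = 2.4263 × (1 - cos(114°))
Δλ₂ = 2.4263 × 1.4067
Δλ₂ = 3.4132 pm

The 114° angle produces the larger shift.
Ratio: 3.4132/2.0050 = 1.702

(Intermediate values are shown rounded; full precision is carried through to the final answer.)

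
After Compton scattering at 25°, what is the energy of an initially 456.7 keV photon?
421.4124 keV

First convert energy to wavelength:
λ = hc/E, with hc ≈ 1239.842 keV·pm (i.e. 1239.842 eV·nm)

For E = 456.7 keV = 456700 eV:
λ = 1239.842 keV·pm / 456.7 keV
λ = 2.7148 pm

Calculate the Compton shift:
Δλ = λ_C(1 - cos(25°)) = 2.4263 × 0.0937
Δλ = 0.2273 pm

Final wavelength:
λ' = 2.7148 + 0.2273 = 2.9421 pm

Final energy:
E' = hc/λ' = 1239.842 / 2.9421 = 421.4124 keV

(Intermediate values are shown rounded; full precision is carried through to the final answer.)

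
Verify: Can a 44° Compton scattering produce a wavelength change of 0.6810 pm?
Yes, consistent

Calculate the expected shift for θ = 44°:

Δλ_expected = λ_C(1 - cos(44°))
Δλ_expected = 2.4263 × (1 - cos(44°))
Δλ_expected = 2.4263 × 0.2807
Δλ_expected = 0.6810 pm

Given shift: 0.6810 pm
Expected shift: 0.6810 pm
Difference: 0.0000 pm

The values match. This is consistent with Compton scattering at the stated angle.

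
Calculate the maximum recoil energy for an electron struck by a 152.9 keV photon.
57.2440 keV

Maximum energy transfer occurs at θ = 180° (backscattering).

Initial photon: E₀ = 152.9 keV → λ₀ = 8.1088 pm

Maximum Compton shift (at 180°):
Δλ_max = 2λ_C = 2 × 2.4263 = 4.8526 pm

Final wavelength:
λ' = 8.1088 + 4.8526 = 12.9615 pm

Minimum photon energy (maximum energy to electron):
E'_min = hc/λ' = 95.6560 keV

Maximum electron kinetic energy:
K_max = E₀ - E'_min = 152.9000 - 95.6560 = 57.2440 keV

(Intermediate values are shown rounded; full precision is carried through to the final answer.)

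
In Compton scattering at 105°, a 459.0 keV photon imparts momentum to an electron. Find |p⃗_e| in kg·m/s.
2.9673e-22 kg·m/s

The electron is initially at rest, so by conservation of momentum:
p⃗_e = p⃗₀ − p⃗'  (incident photon momentum minus scattered photon momentum)

Photon momentum magnitudes (p = h/λ = E/c):
λ₀ = hc/E₀ = 2.7012 pm → p₀ = h/λ₀ = 2.4530e-22 kg·m/s
Δλ = λ_C(1 − cos 105°) = 3.0543 pm
λ' = 5.7555 pm → p' = h/λ' = 1.1513e-22 kg·m/s

The scattered photon makes angle θ = 105° with the incident direction, so by the law of cosines:
|p⃗_e|² = p₀² + p'² − 2p₀p'cos θ
|p⃗_e|² = (2.4530e-22)² + (1.1513e-22)² − 2·2.4530e-22·1.1513e-22·cos(105°)
|p⃗_e| = 2.9673e-22 kg·m/s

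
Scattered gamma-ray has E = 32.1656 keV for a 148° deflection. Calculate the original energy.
36.3999 keV

Convert final energy to wavelength (hc ≈ 1239.842 keV·pm):
λ' = hc/E' = 1239.842 / 32.1656 = 38.5456 pm

Calculate the Compton shift:
Δλ = λ_C(1 - cos(148°))
Δλ = 2.4263 × (1 - cos(148°))
Δλ = 4.4839 pm

Initial wavelength:
λ = λ' - Δλ = 38.5456 - 4.4839 = 34.0617 pm

Initial energy:
E = hc/λ = 1239.842 / 34.0617 = 36.3999 keV

(Intermediate values are shown rounded; full precision is carried through to the final answer.)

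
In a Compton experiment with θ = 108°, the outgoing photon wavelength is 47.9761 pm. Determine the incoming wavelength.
44.8000 pm

From λ' = λ + Δλ, we have λ = λ' - Δλ

First calculate the Compton shift:
Δλ = λ_C(1 - cos θ)
Δλ = 2.4263 × (1 - cos(108°))
Δλ = 2.4263 × 1.3090
Δλ = 3.1761 pm

Initial wavelength:
λ = λ' - Δλ
λ = 47.9761 - 3.1761
λ = 44.8000 pm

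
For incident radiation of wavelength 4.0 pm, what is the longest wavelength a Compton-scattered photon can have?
8.8526 pm (at θ = 180°)

The Compton shift is Δλ = λ_C(1 − cos θ).

Since cos θ ranges from −1 to 1, the factor (1 − cos θ) ranges from 0 to 2; the maximum shift occurs at θ = 180° (backscattering):
Δλ_max = 2λ_C = 2 × 2.4263 pm = 4.8526 pm

Maximum scattered wavelength:
λ'_max = λ₀ + Δλ_max = 4.0 + 4.8526 = 8.8526 pm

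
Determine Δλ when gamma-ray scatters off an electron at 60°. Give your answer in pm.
1.2132 pm

Using the Compton scattering formula:
Δλ = λ_C(1 - cos θ)

where λ_C = h/(m_e·c) ≈ 2.4263 pm is the Compton wavelength of an electron.

For θ = 60°:
cos(60°) = 0.5000
1 - cos(60°) = 0.5000

Δλ = 2.4263 × 0.5000
Δλ = 1.2132 pm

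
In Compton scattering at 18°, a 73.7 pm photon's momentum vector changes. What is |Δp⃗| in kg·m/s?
2.8107e-24 kg·m/s

Photon momentum magnitude is p = h/λ.

Initial momentum:
p₀ = h/λ = 6.6261e-34/7.3700e-11 = 8.9906e-24 kg·m/s

After scattering:
λ' = λ + Δλ = 73.7 + 0.1188 = 73.8188 pm
p' = h/λ' = 6.6261e-34/7.3819e-11 = 8.9761e-24 kg·m/s

Momentum is a vector; the scattered photon's direction makes angle θ = 18° with the incident direction. The magnitude of the vector change Δp⃗ = p⃗₀ − p⃗' is found from the law of cosines:
|Δp⃗|² = p₀² + p'² − 2p₀p'cos θ
|Δp⃗|² = (8.9906e-24)² + (8.9761e-24)² − 2·8.9906e-24·8.9761e-24·cos(18°)
|Δp⃗| = 2.8107e-24 kg·m/s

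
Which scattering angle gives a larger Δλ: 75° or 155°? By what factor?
155° produces the larger shift by a factor of 2.572

Calculate both shifts using Δλ = λ_C(1 - cos θ):

For θ₁ = 75°:
Δλ₁ = 2.4263 × (1 - cos(75°))
Δλ₁ = 2.4263 × 0.7412
Δλ₁ = 1.7983 pm

For θ₂ = 155°:
Δλ₂ = 2.4263 × (1 - cos(155°))
Δλ₂ = 2.4263 × 1.9063
Δλ₂ = 4.6253 pm

The 155° angle produces the larger shift.
Ratio: 4.6253/1.7983 = 2.572

(Intermediate values are shown rounded; full precision is carried through to the final answer.)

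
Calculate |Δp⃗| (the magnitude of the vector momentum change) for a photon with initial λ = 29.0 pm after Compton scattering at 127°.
3.8498e-23 kg·m/s

Photon momentum magnitude is p = h/λ.

Initial momentum:
p₀ = h/λ = 6.6261e-34/2.9000e-11 = 2.2849e-23 kg·m/s

After scattering:
λ' = λ + Δλ = 29.0 + 3.8865 = 32.8865 pm
p' = h/λ' = 6.6261e-34/3.2887e-11 = 2.0148e-23 kg·m/s

Momentum is a vector; the scattered photon's direction makes angle θ = 127° with the incident direction. The magnitude of the vector change Δp⃗ = p⃗₀ − p⃗' is found from the law of cosines:
|Δp⃗|² = p₀² + p'² − 2p₀p'cos θ
|Δp⃗|² = (2.2849e-23)² + (2.0148e-23)² − 2·2.2849e-23·2.0148e-23·cos(127°)
|Δp⃗| = 3.8498e-23 kg·m/s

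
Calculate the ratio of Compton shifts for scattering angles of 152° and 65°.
152° produces the larger shift by a factor of 3.261

Calculate both shifts using Δλ = λ_C(1 - cos θ):

For θ₁ = 65°:
Δλ₁ = 2.4263 × (1 - cos(65°))
Δλ₁ = 2.4263 × 0.5774
Δλ₁ = 1.4009 pm

For θ₂ = 152°:
Δλ₂ = 2.4263 × (1 - cos(152°))
Δλ₂ = 2.4263 × 1.8829
Δλ₂ = 4.5686 pm

The 152° angle produces the larger shift.
Ratio: 4.5686/1.4009 = 3.261

(Intermediate values are shown rounded; full precision is carried through to the final answer.)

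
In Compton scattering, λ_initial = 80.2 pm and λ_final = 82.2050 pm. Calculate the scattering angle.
80.00°

First find the wavelength shift:
Δλ = λ' - λ = 82.2050 - 80.2 = 2.0050 pm

Using Δλ = λ_C(1 - cos θ), with λ_C = h/(m_e·c) ≈ 2.42631024 pm:
cos θ = 1 - Δλ/λ_C
cos θ = 1 - 2.0050/2.42631024
cos θ = 0.173642

θ = arccos(0.173642)
θ = 80.00°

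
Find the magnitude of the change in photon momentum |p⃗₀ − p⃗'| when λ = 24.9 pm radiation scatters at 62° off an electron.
2.6761e-23 kg·m/s

Photon momentum magnitude is p = h/λ.

Initial momentum:
p₀ = h/λ = 6.6261e-34/2.4900e-11 = 2.6611e-23 kg·m/s

After scattering:
λ' = λ + Δλ = 24.9 + 1.2872 = 26.1872 pm
p' = h/λ' = 6.6261e-34/2.6187e-11 = 2.5303e-23 kg·m/s

Momentum is a vector; the scattered photon's direction makes angle θ = 62° with the incident direction. The magnitude of the vector change Δp⃗ = p⃗₀ − p⃗' is found from the law of cosines:
|Δp⃗|² = p₀² + p'² − 2p₀p'cos θ
|Δp⃗|² = (2.6611e-23)² + (2.5303e-23)² − 2·2.6611e-23·2.5303e-23·cos(62°)
|Δp⃗| = 2.6761e-23 kg·m/s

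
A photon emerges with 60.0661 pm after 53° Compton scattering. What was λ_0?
59.1000 pm

From λ' = λ + Δλ, we have λ = λ' - Δλ

First calculate the Compton shift:
Δλ = λ_C(1 - cos θ)
Δλ = 2.4263 × (1 - cos(53°))
Δλ = 2.4263 × 0.3982
Δλ = 0.9661 pm

Initial wavelength:
λ = λ' - Δλ
λ = 60.0661 - 0.9661
λ = 59.1000 pm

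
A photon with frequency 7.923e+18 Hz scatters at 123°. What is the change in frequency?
7.140e+17 Hz (decrease)

Convert frequency to wavelength (c = 299792458 m/s):
λ₀ = c/f₀ = 299792458/7.923e+18 = 3.7838250e-11 m = 37.8383 pm

Calculate Compton shift:
Δλ = λ_C(1 - cos(123°)) = 3.7478 pm

Final wavelength:
λ' = λ₀ + Δλ = 37.8383 + 3.7478 = 41.5860 pm

Final frequency:
f' = c/λ' = 299792458/4.1586024e-11 = 7.2089714e+18 Hz

Frequency shift (decrease):
Δf = f₀ - f' = 7.923e+18 - 7.2089714e+18 = 7.140e+17 Hz

(Intermediate values are shown rounded; full precision is carried through to the final answer.)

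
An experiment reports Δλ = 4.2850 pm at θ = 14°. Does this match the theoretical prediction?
No, inconsistent

Calculate the expected shift for θ = 14°:

Δλ_expected = λ_C(1 - cos(14°))
Δλ_expected = 2.4263 × (1 - cos(14°))
Δλ_expected = 2.4263 × 0.0297
Δλ_expected = 0.0721 pm

Given shift: 4.2850 pm
Expected shift: 0.0721 pm
Difference: 4.2129 pm

The values do not match. The given shift corresponds to θ ≈ 140.0°, not 14°.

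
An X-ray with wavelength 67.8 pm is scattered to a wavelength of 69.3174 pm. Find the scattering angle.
68.00°

First find the wavelength shift:
Δλ = λ' - λ = 69.3174 - 67.8 = 1.5174 pm

Using Δλ = λ_C(1 - cos θ), with λ_C = h/(m_e·c) ≈ 2.42631024 pm:
cos θ = 1 - Δλ/λ_C
cos θ = 1 - 1.5174/2.42631024
cos θ = 0.374606

θ = arccos(0.374606)
θ = 68.00°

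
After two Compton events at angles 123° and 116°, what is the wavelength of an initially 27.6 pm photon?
34.8377 pm

Apply Compton shift twice:

First scattering at θ₁ = 123°:
Δλ₁ = λ_C(1 - cos(123°))
Δλ₁ = 2.4263 × 1.5446
Δλ₁ = 3.7478 pm

After first scattering:
λ₁ = 27.6 + 3.7478 = 31.3478 pm

Second scattering at θ₂ = 116°:
Δλ₂ = λ_C(1 - cos(116°))
Δλ₂ = 2.4263 × 1.4384
Δλ₂ = 3.4899 pm

Final wavelength:
λ₂ = 31.3478 + 3.4899 = 34.8377 pm

Total shift: Δλ_total = 3.7478 + 3.4899 = 7.2377 pm

(Intermediate values are shown rounded; full precision is carried through to the final answer.)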